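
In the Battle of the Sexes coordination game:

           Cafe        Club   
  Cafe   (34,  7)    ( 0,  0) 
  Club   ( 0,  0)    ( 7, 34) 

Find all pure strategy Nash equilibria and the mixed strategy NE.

Pure NE: (Cafe, Cafe) and (Club, Club); Mixed NE: p = 0.8293, q = 0.1707

Work:
Check pure NE:
(Cafe, Cafe): (34, 7) - no unilateral deviation beneficial
(Club, Club): (7, 34) - no unilateral deviation beneficial
Mixed NE: P1 plays Cafe with p = 0.8293, P2 plays Cafe with q = 0.1707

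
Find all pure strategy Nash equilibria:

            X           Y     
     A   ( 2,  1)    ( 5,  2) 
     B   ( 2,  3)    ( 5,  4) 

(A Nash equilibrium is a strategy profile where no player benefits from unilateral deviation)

Nash equilibrium: (A, Y), (B, Y)

Work:
Best responses:
  P1 vs X: payoffs [2, 2] → best response A/B (payoff 2)
  P1 vs Y: payoffs [5, 5] → best response A/B (payoff 5)
  P2 vs A: payoffs [1, 2] → best response Y (payoff 2)
  P2 vs B: payoffs [3, 4] → best response Y (payoff 4)
Mutual best responses: (A,Y), (B,Y) → Nash equilibria.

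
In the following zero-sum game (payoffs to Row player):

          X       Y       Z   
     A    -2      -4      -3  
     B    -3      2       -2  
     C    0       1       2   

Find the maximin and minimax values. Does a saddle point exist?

Maximin = 0, Minimax = 0, Saddle: True

Work:
Row minimums: [-4, -3, 0] → maximin = 0
Column maximums: [0, 2, 2] → minimax = 0
Saddle point exists! Game value = 0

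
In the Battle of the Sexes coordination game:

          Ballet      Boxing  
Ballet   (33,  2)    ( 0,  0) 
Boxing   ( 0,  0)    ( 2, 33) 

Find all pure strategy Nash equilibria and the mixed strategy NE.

Pure NE: (Ballet, Ballet) and (Boxing, Boxing); Mixed NE: p = 0.9429, q = 0.0571

Work:
Check pure NE:
(Ballet, Ballet): (33, 2) - no unilateral deviation beneficial
(Boxing, Boxing): (2, 33) - no unilateral deviation beneficial
Mixed NE: P1 plays Ballet with p = 0.9429, P2 plays Ballet with q = 0.0571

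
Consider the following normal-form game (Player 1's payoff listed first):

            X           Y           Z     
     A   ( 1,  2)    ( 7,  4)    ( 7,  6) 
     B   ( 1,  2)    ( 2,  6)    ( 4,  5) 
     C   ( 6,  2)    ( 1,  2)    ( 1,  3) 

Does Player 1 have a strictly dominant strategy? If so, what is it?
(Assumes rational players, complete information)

No strictly dominant strategy exists for Player 1

Work:
A strategy strictly dominates another if it gives a strictly higher payoff against every opponent action. Compare each pair of P1's strategies column-by-column:
  A vs B: [1 vs 1, 7 vs 2, 7 vs 4] → A does not strictly dominate B (column X: 1 ≤ 1)
  A vs C: [1 vs 6, 7 vs 1, 7 vs 1] → A does not strictly dominate C (column X: 1 ≤ 6)
  B vs A: [1 vs 1, 2 vs 7, 4 vs 7] → B does not strictly dominate A (column X: 1 ≤ 1)
  B vs C: [1 vs 6, 2 vs 1, 4 vs 1] → B does not strictly dominate C (column X: 1 ≤ 6)
  C vs A: [6 vs 1, 1 vs 7, 1 vs 7] → C does not strictly dominate A (column Y: 1 ≤ 7)
  C vs B: [6 vs 1, 1 vs 2, 1 vs 4] → C does not strictly dominate B (column Y: 1 ≤ 2)
No single strategy strictly dominates all others → no strictly dominant strategy.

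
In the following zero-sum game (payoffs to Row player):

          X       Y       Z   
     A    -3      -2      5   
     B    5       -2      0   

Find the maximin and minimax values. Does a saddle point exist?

Maximin = -2, Minimax = -2, Saddle: True

Work:
Row minimums: [-3, -2] → maximin = -2
Column maximums: [5, -2, 5] → minimax = -2
Saddle point exists! Game value = -2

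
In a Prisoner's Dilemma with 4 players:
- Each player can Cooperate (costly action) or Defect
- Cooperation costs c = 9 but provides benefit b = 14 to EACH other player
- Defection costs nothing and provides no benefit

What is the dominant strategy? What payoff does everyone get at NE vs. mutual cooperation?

Dominant: Defect; NE payoff = 0; Coop payoff = 33

Work:
Defect dominates (saves cost c = 9, benefit to others is external)
NE: All defect → everyone gets 0
If all cooperate: each receives (3)×14 - 9 = 33
Social dilemma: 33 > 0 but NE gives 0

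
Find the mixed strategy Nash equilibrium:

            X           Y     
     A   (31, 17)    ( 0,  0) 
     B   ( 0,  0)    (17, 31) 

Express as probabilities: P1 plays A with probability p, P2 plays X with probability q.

p = 0.6458, q = 0.3542

Work:
Find probabilities that make opponent indifferent:
P2 chooses q to make P1 indifferent between A and B
P1 chooses p to make P2 indifferent between X and Y
Mixed NE: P1 plays (A: 0.6458, B: 0.3542), P2 plays (X: 0.3542, Y: 0.6458)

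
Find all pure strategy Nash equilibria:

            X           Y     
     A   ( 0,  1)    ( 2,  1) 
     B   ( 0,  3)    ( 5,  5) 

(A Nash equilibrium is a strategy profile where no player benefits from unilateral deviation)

Nash equilibrium: (A, X), (B, Y)

Work:
Best responses:
  P1 vs X: payoffs [0, 0] → best response A/B (payoff 0)
  P1 vs Y: payoffs [2, 5] → best response B (payoff 5)
  P2 vs A: payoffs [1, 1] → best response X/Y (payoff 1)
  P2 vs B: payoffs [3, 5] → best response Y (payoff 5)
Mutual best responses: (A,X), (B,Y) → Nash equilibria.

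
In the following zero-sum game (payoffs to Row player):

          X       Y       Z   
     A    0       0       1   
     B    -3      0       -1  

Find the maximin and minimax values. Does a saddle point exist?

Maximin = 0, Minimax = 0, Saddle: True

Work:
Row minimums: [0, -3] → maximin = 0
Column maximums: [0, 0, 1] → minimax = 0
Saddle point exists! Game value = 0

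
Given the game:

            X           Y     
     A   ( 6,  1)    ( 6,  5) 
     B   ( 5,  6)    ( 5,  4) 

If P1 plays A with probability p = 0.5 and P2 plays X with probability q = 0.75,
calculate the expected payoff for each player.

E[P1] = 5.5, E[P2] = 3.75

Work:
E[P1] = p·q·π₁(A,X) + p·(1-q)·π₁(A,Y) + (1-p)·q·π₁(B,X) + (1-p)·(1-q)·π₁(B,Y)
= 0.5·0.75·6 + 0.5·0.25·6 + 0.5·0.75·5 + 0.5·0.25·5
= 5.5

E[P2] = 3.75 (similar calculation)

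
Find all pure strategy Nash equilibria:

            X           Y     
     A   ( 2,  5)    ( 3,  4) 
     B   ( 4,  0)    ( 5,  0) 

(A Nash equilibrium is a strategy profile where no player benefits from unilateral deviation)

Nash equilibrium: (B, X), (B, Y)

Work:
Best responses:
  P1 vs X: payoffs [2, 4] → best response B (payoff 4)
  P1 vs Y: payoffs [3, 5] → best response B (payoff 5)
  P2 vs A: payoffs [5, 4] → best response X (payoff 5)
  P2 vs B: payoffs [0, 0] → best response X/Y (payoff 0)
Mutual best responses: (B,X), (B,Y) → Nash equilibria.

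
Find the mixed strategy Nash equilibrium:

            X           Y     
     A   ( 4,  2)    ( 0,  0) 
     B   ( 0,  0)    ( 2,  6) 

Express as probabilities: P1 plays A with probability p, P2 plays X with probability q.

p = 0.75, q = 0.3333

Work:
Find probabilities that make opponent indifferent:
P2 chooses q to make P1 indifferent between A and B
P1 chooses p to make P2 indifferent between X and Y
Mixed NE: P1 plays (A: 0.75, B: 0.25), P2 plays (X: 0.3333, Y: 0.6667)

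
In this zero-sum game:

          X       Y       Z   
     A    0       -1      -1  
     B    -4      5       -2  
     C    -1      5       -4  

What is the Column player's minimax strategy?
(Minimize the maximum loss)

Column should play Z, value = -1

Work:
Column player minimizes Row's maximum payoff:
Column X: max payoff to Row = 0
Column Y: max payoff to Row = 5
Column Z: max payoff to Row = -1
Minimum is -1, achieved by column Z.
Minimax strategy: Z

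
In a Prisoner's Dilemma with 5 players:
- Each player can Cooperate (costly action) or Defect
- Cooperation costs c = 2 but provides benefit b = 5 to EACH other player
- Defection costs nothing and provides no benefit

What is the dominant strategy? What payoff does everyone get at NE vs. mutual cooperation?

Dominant: Defect; NE payoff = 0; Coop payoff = 18

Work:
Defect dominates (saves cost c = 2, benefit to others is external)
NE: All defect → everyone gets 0
If all cooperate: each receives (4)×5 - 2 = 18
Social dilemma: 18 > 0 but NE gives 0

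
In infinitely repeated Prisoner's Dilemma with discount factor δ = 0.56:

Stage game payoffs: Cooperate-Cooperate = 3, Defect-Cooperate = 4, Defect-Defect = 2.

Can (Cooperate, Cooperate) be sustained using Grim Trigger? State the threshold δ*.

δ* = 0.5; since δ = 0.56 ≥ 0.5, cooperation can be sustained

Work:
For Grim Trigger:
Cooperate forever: 3/(1-δ)
Defect then punished: 4 + 2·δ/(1-δ)
Need: 3/(1-δ) ≥ 4 + 2·δ/(1-δ)
Solving: δ ≥ (T-R)/(T-P) = (4-3)/(4-2) = 0.5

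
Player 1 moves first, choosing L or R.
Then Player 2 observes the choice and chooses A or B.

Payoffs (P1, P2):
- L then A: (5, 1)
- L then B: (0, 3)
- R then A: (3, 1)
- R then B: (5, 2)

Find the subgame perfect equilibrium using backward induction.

P1 plays R, P2 plays B after L and B after R; Payoff (5, 2)

Work:
Backward induction:
After L: P2 chooses B → P1 gets 0
After R: P2 chooses B → P1 gets 5
P1 chooses R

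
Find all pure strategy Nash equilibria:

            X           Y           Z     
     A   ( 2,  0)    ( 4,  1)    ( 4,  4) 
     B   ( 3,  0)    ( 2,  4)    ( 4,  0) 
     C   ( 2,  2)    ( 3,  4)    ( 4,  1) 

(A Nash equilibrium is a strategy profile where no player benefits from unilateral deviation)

Nash equilibrium: (A, Z)

Work:
Best responses:
  P1 vs X: payoffs [2, 3, 2] → best response B (payoff 3)
  P1 vs Y: payoffs [4, 2, 3] → best response A (payoff 4)
  P1 vs Z: payoffs [4, 4, 4] → best response A/B/C (payoff 4)
  P2 vs A: payoffs [0, 1, 4] → best response Z (payoff 4)
  P2 vs B: payoffs [0, 4, 0] → best response Y (payoff 4)
  P2 vs C: payoffs [2, 4, 1] → best response Y (payoff 4)
Mutual best responses: (A,Z) → Nash equilibria.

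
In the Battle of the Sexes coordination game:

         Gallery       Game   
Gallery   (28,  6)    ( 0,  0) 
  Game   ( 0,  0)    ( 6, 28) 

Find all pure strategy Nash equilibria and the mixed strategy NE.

Pure NE: (Gallery, Gallery) and (Game, Game); Mixed NE: p = 0.8235, q = 0.1765

Work:
Check pure NE:
(Gallery, Gallery): (28, 6) - no unilateral deviation beneficial
(Game, Game): (6, 28) - no unilateral deviation beneficial
Mixed NE: P1 plays Gallery with p = 0.8235, P2 plays Gallery with q = 0.1765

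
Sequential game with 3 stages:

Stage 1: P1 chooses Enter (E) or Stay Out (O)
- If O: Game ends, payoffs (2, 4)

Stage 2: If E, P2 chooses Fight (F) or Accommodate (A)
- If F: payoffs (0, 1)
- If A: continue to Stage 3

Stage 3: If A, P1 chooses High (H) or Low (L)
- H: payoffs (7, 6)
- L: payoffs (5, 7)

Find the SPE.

SPE: (E, A, H); Outcome (7, 6)

Work:
Stage 3: P1 chooses H (7 vs 5)
Stage 2: P2: F->1, A->6 (anticipating H). Choose A
Stage 1: P1: O->2, E->7 (anticipating A, H). Choose E
SPE path: E -> A -> H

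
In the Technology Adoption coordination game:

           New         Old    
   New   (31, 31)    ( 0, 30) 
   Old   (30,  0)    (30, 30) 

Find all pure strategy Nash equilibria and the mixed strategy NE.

Pure NE: (New, New) and (Old, Old); Mixed NE: p = 0.9677, q = 0.9677

Work:
Check pure NE:
(New, New): (31, 31) - no unilateral deviation beneficial
(Old, Old): (30, 30) - no unilateral deviation beneficial
Mixed NE: P1 plays New with p = 0.9677, P2 plays New with q = 0.9677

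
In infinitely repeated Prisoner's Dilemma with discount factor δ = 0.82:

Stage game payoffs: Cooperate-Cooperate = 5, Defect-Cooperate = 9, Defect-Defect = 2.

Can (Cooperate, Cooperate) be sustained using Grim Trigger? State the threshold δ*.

δ* = 0.5714; since δ = 0.82 ≥ 0.5714, cooperation can be sustained

Work:
For Grim Trigger:
Cooperate forever: 5/(1-δ)
Defect then punished: 9 + 2·δ/(1-δ)
Need: 5/(1-δ) ≥ 9 + 2·δ/(1-δ)
Solving: δ ≥ (T-R)/(T-P) = (9-5)/(9-2) = 0.5714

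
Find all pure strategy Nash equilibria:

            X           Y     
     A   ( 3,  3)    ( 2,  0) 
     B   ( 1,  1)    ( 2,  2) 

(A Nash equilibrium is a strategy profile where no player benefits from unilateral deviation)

Nash equilibrium: (A, X), (B, Y)

Work:
Best responses:
  P1 vs X: payoffs [3, 1] → best response A (payoff 3)
  P1 vs Y: payoffs [2, 2] → best response A/B (payoff 2)
  P2 vs A: payoffs [3, 0] → best response X (payoff 3)
  P2 vs B: payoffs [1, 2] → best response Y (payoff 2)
Mutual best responses: (A,X), (B,Y) → Nash equilibria.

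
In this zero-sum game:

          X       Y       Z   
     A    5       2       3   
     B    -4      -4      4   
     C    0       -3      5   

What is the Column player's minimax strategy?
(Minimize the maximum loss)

Column should play Y, value = 2

Work:
Column player minimizes Row's maximum payoff:
Column X: max payoff to Row = 5
Column Y: max payoff to Row = 2
Column Z: max payoff to Row = 5
Minimum is 2, achieved by column Y.
Minimax strategy: Y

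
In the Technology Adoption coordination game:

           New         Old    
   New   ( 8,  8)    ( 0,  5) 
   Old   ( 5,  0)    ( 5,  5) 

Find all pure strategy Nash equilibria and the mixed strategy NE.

Pure NE: (New, New) and (Old, Old); Mixed NE: p = 0.625, q = 0.625

Work:
Check pure NE:
(New, New): (8, 8) - no unilateral deviation beneficial
(Old, Old): (5, 5) - no unilateral deviation beneficial
Mixed NE: P1 plays New with p = 0.625, P2 plays New with q = 0.625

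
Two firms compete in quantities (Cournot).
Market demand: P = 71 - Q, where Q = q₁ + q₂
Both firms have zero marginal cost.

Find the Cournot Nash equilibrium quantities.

q₁* = q₂* = 23.67; P* = 23.67

Work:
Profit: π_i = P·q_i = (a - q_i - q_j)·q_i
FOC: ∂π_i/∂q_i = a - 2q_i - q_j = 0
Reaction function: q_i = (71 - q_j)/2
Symmetry: q* = 71/3 = 23.67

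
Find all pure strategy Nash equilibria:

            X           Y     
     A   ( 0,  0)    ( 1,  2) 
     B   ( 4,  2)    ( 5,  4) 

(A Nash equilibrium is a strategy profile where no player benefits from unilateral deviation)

Nash equilibrium: (B, Y)

Work:
Best responses:
  P1 vs X: payoffs [0, 4] → best response B (payoff 4)
  P1 vs Y: payoffs [1, 5] → best response B (payoff 5)
  P2 vs A: payoffs [0, 2] → best response Y (payoff 2)
  P2 vs B: payoffs [2, 4] → best response Y (payoff 4)
Mutual best responses: (B,Y) → Nash equilibria.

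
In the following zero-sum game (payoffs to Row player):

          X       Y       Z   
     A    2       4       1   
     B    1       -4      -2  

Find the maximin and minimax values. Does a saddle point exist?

Maximin = 1, Minimax = 1, Saddle: True

Work:
Row minimums: [1, -4] → maximin = 1
Column maximums: [2, 4, 1] → minimax = 1
Saddle point exists! Game value = 1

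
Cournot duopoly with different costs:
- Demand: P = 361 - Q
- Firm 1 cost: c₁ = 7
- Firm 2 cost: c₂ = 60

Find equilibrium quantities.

q₁* = 135.67, q₂* = 82.67

Work:
Reaction: q₁ = (361 - 7 - q₂)/2
Reaction: q₂ = (361 - 60 - q₁)/2
Solve simultaneously:
q₁* = (361 - 2×7 + 60)/3 = 135.67
q₂* = (361 - 2×60 + 7)/3 = 82.67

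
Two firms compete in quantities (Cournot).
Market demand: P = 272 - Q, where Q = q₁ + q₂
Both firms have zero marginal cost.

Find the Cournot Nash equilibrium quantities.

q₁* = q₂* = 90.67; P* = 90.67

Work:
Profit: π_i = P·q_i = (a - q_i - q_j)·q_i
FOC: ∂π_i/∂q_i = a - 2q_i - q_j = 0
Reaction function: q_i = (272 - q_j)/2
Symmetry: q* = 272/3 = 90.67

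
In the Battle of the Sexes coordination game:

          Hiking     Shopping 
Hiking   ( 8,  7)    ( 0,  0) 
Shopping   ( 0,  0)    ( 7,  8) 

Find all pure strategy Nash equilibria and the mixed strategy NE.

Pure NE: (Hiking, Hiking) and (Shopping, Shopping); Mixed NE: p = 0.5333, q = 0.4667

Work:
Check pure NE:
(Hiking, Hiking): (8, 7) - no unilateral deviation beneficial
(Shopping, Shopping): (7, 8) - no unilateral deviation beneficial
Mixed NE: P1 plays Hiking with p = 0.5333, P2 plays Hiking with q = 0.4667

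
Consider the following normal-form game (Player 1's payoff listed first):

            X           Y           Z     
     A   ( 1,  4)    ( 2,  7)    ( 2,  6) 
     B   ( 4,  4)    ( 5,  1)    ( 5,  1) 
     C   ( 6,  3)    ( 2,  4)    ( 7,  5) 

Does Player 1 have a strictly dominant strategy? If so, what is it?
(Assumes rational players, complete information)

No strictly dominant strategy exists for Player 1

Work:
A strategy strictly dominates another if it gives a strictly higher payoff against every opponent action. Compare each pair of P1's strategies column-by-column:
  A vs B: [1 vs 4, 2 vs 5, 2 vs 5] → A does not strictly dominate B (column X: 1 ≤ 4)
  A vs C: [1 vs 6, 2 vs 2, 2 vs 7] → A does not strictly dominate C (column X: 1 ≤ 6)
  B vs A: [4 vs 1, 5 vs 2, 5 vs 2] → B strictly dominates A
  B vs C: [4 vs 6, 5 vs 2, 5 vs 7] → B does not strictly dominate C (column X: 4 ≤ 6)
  C vs A: [6 vs 1, 2 vs 2, 7 vs 2] → C does not strictly dominate A (column Y: 2 ≤ 2)
  C vs B: [6 vs 4, 2 vs 5, 7 vs 5] → C does not strictly dominate B (column Y: 2 ≤ 5)
No single strategy strictly dominates all others → no strictly dominant strategy.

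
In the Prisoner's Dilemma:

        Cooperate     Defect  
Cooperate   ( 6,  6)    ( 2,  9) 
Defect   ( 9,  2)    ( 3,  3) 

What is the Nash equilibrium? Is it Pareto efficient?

(Defect, Defect) is NE; not Pareto efficient

Work:
Defect dominates Cooperate for both players:
If P2 cooperates: Defect (9) > Cooperate (6)
If P2 defects: Defect (3) > Cooperate (2)
NE: (Defect, Defect) with payoff (3, 3)
But (Cooperate, Cooperate) = (6, 6) Pareto dominates (3, 3)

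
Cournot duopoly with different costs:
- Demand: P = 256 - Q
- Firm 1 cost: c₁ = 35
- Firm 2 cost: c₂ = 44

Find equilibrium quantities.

q₁* = 76.67, q₂* = 67.67

Work:
Reaction: q₁ = (256 - 35 - q₂)/2
Reaction: q₂ = (256 - 44 - q₁)/2
Solve simultaneously:
q₁* = (256 - 2×35 + 44)/3 = 76.67
q₂* = (256 - 2×44 + 35)/3 = 67.67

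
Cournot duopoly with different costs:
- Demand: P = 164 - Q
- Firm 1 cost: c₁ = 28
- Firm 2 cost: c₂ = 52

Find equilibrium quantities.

q₁* = 53.33, q₂* = 29.33

Work:
Reaction: q₁ = (164 - 28 - q₂)/2
Reaction: q₂ = (164 - 52 - q₁)/2
Solve simultaneously:
q₁* = (164 - 2×28 + 52)/3 = 53.33
q₂* = (164 - 2×52 + 28)/3 = 29.33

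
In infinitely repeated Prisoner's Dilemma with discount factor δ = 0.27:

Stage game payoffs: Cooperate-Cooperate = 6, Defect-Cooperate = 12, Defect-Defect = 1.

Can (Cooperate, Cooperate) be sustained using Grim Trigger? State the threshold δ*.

δ* = 0.5455; since δ = 0.27 < 0.5455, cooperation cannot be sustained

Work:
For Grim Trigger:
Cooperate forever: 6/(1-δ)
Defect then punished: 12 + 1·δ/(1-δ)
Need: 6/(1-δ) ≥ 12 + 1·δ/(1-δ)
Solving: δ ≥ (T-R)/(T-P) = (12-6)/(12-1) = 0.5455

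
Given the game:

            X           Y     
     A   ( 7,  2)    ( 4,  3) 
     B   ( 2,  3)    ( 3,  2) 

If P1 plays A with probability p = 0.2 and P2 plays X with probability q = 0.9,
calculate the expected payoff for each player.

E[P1] = 3.02, E[P2] = 2.74

Work:
E[P1] = p·q·π₁(A,X) + p·(1-q)·π₁(A,Y) + (1-p)·q·π₁(B,X) + (1-p)·(1-q)·π₁(B,Y)
= 0.2·0.9·7 + 0.2·0.1·4 + 0.8·0.9·2 + 0.8·0.1·3
= 3.02

E[P2] = 2.74 (similar calculation)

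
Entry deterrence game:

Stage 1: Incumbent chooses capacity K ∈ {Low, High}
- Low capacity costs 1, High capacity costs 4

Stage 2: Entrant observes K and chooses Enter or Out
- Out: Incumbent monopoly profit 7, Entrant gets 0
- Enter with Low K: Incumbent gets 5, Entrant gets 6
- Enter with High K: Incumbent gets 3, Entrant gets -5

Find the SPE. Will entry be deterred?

SPE: (Low, Enter|Low, Out|High); Entry not deterred. Incumbent net profit = 4, Entrant gets 6

Work:
After Low K: Entrant enters (6 > 0)
After High K: Entrant stays out (-5 < 0)
Incumbent: Low → 5−1=4, High → 7−4=3
Incumbent chooses Low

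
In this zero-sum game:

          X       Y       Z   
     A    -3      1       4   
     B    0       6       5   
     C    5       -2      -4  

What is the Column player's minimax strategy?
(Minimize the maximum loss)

Column should play X or Z (all achieve the minimum), value = 5

Work:
Column player minimizes Row's maximum payoff:
Column X: max payoff to Row = 5
Column Y: max payoff to Row = 6
Column Z: max payoff to Row = 5
Minimum is 5, achieved by columns X, Z (tied).
Each of X or Z is a minimax strategy.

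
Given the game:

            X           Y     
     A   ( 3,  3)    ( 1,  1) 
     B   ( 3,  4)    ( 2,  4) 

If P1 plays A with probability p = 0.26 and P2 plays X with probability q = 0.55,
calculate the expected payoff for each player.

E[P1] = 2.433, E[P2] = 3.506

Work:
E[P1] = p·q·π₁(A,X) + p·(1-q)·π₁(A,Y) + (1-p)·q·π₁(B,X) + (1-p)·(1-q)·π₁(B,Y)
= 0.26·0.55·3 + 0.26·0.45·1 + 0.74·0.55·3 + 0.74·0.45·2
= 2.433

E[P2] = 3.506 (similar calculation)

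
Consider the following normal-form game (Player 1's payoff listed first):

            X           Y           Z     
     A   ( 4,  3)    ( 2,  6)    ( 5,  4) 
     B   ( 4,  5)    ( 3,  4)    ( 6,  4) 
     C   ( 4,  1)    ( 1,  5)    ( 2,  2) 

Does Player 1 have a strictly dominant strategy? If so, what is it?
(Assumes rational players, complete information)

No strictly dominant strategy exists for Player 1

Work:
A strategy strictly dominates another if it gives a strictly higher payoff against every opponent action. Compare each pair of P1's strategies column-by-column:
  A vs B: [4 vs 4, 2 vs 3, 5 vs 6] → A does not strictly dominate B (column X: 4 ≤ 4)
  A vs C: [4 vs 4, 2 vs 1, 5 vs 2] → A does not strictly dominate C (column X: 4 ≤ 4)
  B vs A: [4 vs 4, 3 vs 2, 6 vs 5] → B does not strictly dominate A (column X: 4 ≤ 4)
  B vs C: [4 vs 4, 3 vs 1, 6 vs 2] → B does not strictly dominate C (column X: 4 ≤ 4)
  C vs A: [4 vs 4, 1 vs 2, 2 vs 5] → C does not strictly dominate A (column X: 4 ≤ 4)
  C vs B: [4 vs 4, 1 vs 3, 2 vs 6] → C does not strictly dominate B (column X: 4 ≤ 4)
No single strategy strictly dominates all others → no strictly dominant strategy.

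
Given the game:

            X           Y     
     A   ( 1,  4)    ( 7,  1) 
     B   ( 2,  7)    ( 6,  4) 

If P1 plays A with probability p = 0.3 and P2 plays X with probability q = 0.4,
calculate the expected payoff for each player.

E[P1] = 4.46, E[P2] = 4.3

Work:
E[P1] = p·q·π₁(A,X) + p·(1-q)·π₁(A,Y) + (1-p)·q·π₁(B,X) + (1-p)·(1-q)·π₁(B,Y)
= 0.3·0.4·1 + 0.3·0.6·7 + 0.7·0.4·2 + 0.7·0.6·6
= 4.46

E[P2] = 4.3 (similar calculation)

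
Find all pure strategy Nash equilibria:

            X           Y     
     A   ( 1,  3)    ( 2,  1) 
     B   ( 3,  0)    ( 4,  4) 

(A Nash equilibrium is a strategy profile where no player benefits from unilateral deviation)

Nash equilibrium: (B, Y)

Work:
Best responses:
  P1 vs X: payoffs [1, 3] → best response B (payoff 3)
  P1 vs Y: payoffs [2, 4] → best response B (payoff 4)
  P2 vs A: payoffs [3, 1] → best response X (payoff 3)
  P2 vs B: payoffs [0, 4] → best response Y (payoff 4)
Mutual best responses: (B,Y) → Nash equilibria.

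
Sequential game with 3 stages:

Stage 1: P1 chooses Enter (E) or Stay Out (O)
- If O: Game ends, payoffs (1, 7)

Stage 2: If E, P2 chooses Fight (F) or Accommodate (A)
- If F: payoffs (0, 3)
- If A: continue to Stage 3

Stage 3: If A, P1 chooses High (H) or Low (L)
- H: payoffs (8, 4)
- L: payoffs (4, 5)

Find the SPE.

SPE: (E, A, H); Outcome (8, 4)

Work:
Stage 3: P1 chooses H (8 vs 4)
Stage 2: P2: F->3, A->4 (anticipating H). Choose A
Stage 1: P1: O->1, E->8 (anticipating A, H). Choose E
SPE path: E -> A -> H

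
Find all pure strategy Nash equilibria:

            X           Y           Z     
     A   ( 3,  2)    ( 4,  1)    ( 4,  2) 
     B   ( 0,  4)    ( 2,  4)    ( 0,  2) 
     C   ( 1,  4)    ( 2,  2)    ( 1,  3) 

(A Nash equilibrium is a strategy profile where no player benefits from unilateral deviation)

Nash equilibrium: (A, X), (A, Z)

Work:
Best responses:
  P1 vs X: payoffs [3, 0, 1] → best response A (payoff 3)
  P1 vs Y: payoffs [4, 2, 2] → best response A (payoff 4)
  P1 vs Z: payoffs [4, 0, 1] → best response A (payoff 4)
  P2 vs A: payoffs [2, 1, 2] → best response X/Z (payoff 2)
  P2 vs B: payoffs [4, 4, 2] → best response X/Y (payoff 4)
  P2 vs C: payoffs [4, 2, 3] → best response X (payoff 4)
Mutual best responses: (A,X), (A,Z) → Nash equilibria.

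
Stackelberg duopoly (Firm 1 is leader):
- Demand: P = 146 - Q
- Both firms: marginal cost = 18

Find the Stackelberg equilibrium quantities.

q₁* (leader) = 64.0, q₂* (follower) = 32.0

Work:
Follower's reaction: q₂ = (a - c - q₁)/2
Leader substitutes: π₁ = q₁·(a - q₁ - (a-c-q₁)/2 - c)
FOC: q₁* = (146 - 18)/2 = 64.00
Then: q₂* = (146 - 18 - 64.0)/2 = 32.00
Leader has first-mover advantage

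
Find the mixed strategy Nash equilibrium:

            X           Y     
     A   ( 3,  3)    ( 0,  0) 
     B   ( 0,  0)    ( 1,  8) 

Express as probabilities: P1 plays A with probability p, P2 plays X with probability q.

p = 0.7273, q = 0.25

Work:
Find probabilities that make opponent indifferent:
P2 chooses q to make P1 indifferent between A and B
P1 chooses p to make P2 indifferent between X and Y
Mixed NE: P1 plays (A: 0.7273, B: 0.2727), P2 plays (X: 0.25, Y: 0.75)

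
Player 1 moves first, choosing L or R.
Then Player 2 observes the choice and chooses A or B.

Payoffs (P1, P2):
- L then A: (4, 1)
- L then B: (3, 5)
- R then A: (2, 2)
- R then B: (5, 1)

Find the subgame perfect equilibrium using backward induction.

P1 plays L, P2 plays B after L and A after R; Payoff (3, 5)

Work:
Backward induction:
After L: P2 chooses B → P1 gets 3
After R: P2 chooses A → P1 gets 2
P1 chooses L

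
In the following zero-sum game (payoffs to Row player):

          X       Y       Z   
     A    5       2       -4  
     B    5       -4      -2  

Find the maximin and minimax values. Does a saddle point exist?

Maximin = -4, Minimax = -2, Saddle: False

Work:
Row minimums: [-4, -4] → maximin = -4
Column maximums: [5, 2, -2] → minimax = -2
No saddle point (maximin ≠ minimax). Mixed strategy needed.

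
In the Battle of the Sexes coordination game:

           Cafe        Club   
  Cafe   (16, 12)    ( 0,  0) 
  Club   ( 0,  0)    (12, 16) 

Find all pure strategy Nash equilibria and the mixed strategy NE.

Pure NE: (Cafe, Cafe) and (Club, Club); Mixed NE: p = 0.5714, q = 0.4286

Work:
Check pure NE:
(Cafe, Cafe): (16, 12) - no unilateral deviation beneficial
(Club, Club): (12, 16) - no unilateral deviation beneficial
Mixed NE: P1 plays Cafe with p = 0.5714, P2 plays Cafe with q = 0.4286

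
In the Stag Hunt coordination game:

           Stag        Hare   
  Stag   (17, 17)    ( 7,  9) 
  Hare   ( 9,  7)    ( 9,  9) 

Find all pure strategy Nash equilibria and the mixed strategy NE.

Pure NE: (Stag, Stag) and (Hare, Hare); Mixed NE: p = 0.2, q = 0.2

Work:
Check pure NE:
(Stag, Stag): (17, 17) - no unilateral deviation beneficial
(Hare, Hare): (9, 9) - no unilateral deviation beneficial
Mixed NE: P1 plays Stag with p = 0.2, P2 plays Stag with q = 0.2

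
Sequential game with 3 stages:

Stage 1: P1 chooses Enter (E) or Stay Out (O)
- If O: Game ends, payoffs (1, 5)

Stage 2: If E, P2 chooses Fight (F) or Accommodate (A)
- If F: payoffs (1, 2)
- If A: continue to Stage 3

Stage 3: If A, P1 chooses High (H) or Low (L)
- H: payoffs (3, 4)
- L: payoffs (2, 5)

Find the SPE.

SPE: (E, A, H); Outcome (3, 4)

Work:
Stage 3: P1 chooses H (3 vs 2)
Stage 2: P2: F->2, A->4 (anticipating H). Choose A
Stage 1: P1: O->1, E->3 (anticipating A, H). Choose E
SPE path: E -> A -> H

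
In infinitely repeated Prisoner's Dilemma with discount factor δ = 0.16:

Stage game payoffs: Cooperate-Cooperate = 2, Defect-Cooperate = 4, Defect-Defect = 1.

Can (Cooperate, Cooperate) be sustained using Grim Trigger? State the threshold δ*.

δ* = 0.6667; since δ = 0.16 < 0.6667, cooperation cannot be sustained

Work:
For Grim Trigger:
Cooperate forever: 2/(1-δ)
Defect then punished: 4 + 1·δ/(1-δ)
Need: 2/(1-δ) ≥ 4 + 1·δ/(1-δ)
Solving: δ ≥ (T-R)/(T-P) = (4-2)/(4-1) = 0.6667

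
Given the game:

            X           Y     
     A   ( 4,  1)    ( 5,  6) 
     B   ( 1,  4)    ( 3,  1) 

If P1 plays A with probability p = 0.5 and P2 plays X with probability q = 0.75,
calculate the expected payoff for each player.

E[P1] = 2.875, E[P2] = 2.75

Work:
E[P1] = p·q·π₁(A,X) + p·(1-q)·π₁(A,Y) + (1-p)·q·π₁(B,X) + (1-p)·(1-q)·π₁(B,Y)
= 0.5·0.75·4 + 0.5·0.25·5 + 0.5·0.75·1 + 0.5·0.25·3
= 2.875

E[P2] = 2.75 (similar calculation)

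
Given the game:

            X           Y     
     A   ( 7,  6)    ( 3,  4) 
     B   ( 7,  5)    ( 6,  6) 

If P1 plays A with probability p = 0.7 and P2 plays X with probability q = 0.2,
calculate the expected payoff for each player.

E[P1] = 4.52, E[P2] = 4.82

Work:
E[P1] = p·q·π₁(A,X) + p·(1-q)·π₁(A,Y) + (1-p)·q·π₁(B,X) + (1-p)·(1-q)·π₁(B,Y)
= 0.7·0.2·7 + 0.7·0.8·3 + 0.3·0.2·7 + 0.3·0.8·6
= 4.52

E[P2] = 4.82 (similar calculation)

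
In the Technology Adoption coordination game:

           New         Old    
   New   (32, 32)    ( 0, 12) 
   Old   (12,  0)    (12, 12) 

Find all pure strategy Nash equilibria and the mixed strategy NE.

Pure NE: (New, New) and (Old, Old); Mixed NE: p = 0.375, q = 0.375

Work:
Check pure NE:
(New, New): (32, 32) - no unilateral deviation beneficial
(Old, Old): (12, 12) - no unilateral deviation beneficial
Mixed NE: P1 plays New with p = 0.375, P2 plays New with q = 0.375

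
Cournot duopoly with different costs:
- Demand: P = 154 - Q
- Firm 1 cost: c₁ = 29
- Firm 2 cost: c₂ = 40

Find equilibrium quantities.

q₁* = 45.33, q₂* = 34.33

Work:
Reaction: q₁ = (154 - 29 - q₂)/2
Reaction: q₂ = (154 - 40 - q₁)/2
Solve simultaneously:
q₁* = (154 - 2×29 + 40)/3 = 45.33
q₂* = (154 - 2×40 + 29)/3 = 34.33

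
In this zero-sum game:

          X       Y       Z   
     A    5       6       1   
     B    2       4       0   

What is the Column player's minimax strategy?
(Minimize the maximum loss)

Column should play Z, value = 1

Work:
Column player minimizes Row's maximum payoff:
Column X: max payoff to Row = 5
Column Y: max payoff to Row = 6
Column Z: max payoff to Row = 1
Minimum is 1, achieved by column Z.
Minimax strategy: Z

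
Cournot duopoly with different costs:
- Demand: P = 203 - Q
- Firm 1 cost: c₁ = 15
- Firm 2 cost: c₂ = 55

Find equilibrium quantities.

q₁* = 76.0, q₂* = 36.0

Work:
Reaction: q₁ = (203 - 15 - q₂)/2
Reaction: q₂ = (203 - 55 - q₁)/2
Solve simultaneously:
q₁* = (203 - 2×15 + 55)/3 = 76.0
q₂* = (203 - 2×55 + 15)/3 = 36.0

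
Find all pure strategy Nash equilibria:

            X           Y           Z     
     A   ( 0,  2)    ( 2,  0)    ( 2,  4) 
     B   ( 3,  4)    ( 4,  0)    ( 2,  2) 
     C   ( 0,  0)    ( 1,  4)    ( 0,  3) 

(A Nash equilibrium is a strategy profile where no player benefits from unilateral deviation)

Nash equilibrium: (A, Z), (B, X)

Work:
Best responses:
  P1 vs X: payoffs [0, 3, 0] → best response B (payoff 3)
  P1 vs Y: payoffs [2, 4, 1] → best response B (payoff 4)
  P1 vs Z: payoffs [2, 2, 0] → best response A/B (payoff 2)
  P2 vs A: payoffs [2, 0, 4] → best response Z (payoff 4)
  P2 vs B: payoffs [4, 0, 2] → best response X (payoff 4)
  P2 vs C: payoffs [0, 4, 3] → best response Y (payoff 4)
Mutual best responses: (A,Z), (B,X) → Nash equilibria.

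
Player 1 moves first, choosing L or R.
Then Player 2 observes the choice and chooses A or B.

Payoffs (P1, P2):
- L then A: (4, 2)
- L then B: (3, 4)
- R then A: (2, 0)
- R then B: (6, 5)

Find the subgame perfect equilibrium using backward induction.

P1 plays R, P2 plays B after L and B after R; Payoff (6, 5)

Work:
Backward induction:
After L: P2 chooses B → P1 gets 3
After R: P2 chooses B → P1 gets 6
P1 chooses R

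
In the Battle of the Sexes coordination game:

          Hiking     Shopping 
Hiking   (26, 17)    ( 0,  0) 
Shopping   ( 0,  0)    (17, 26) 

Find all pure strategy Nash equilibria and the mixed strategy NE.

Pure NE: (Hiking, Hiking) and (Shopping, Shopping); Mixed NE: p = 0.6047, q = 0.3953

Work:
Check pure NE:
(Hiking, Hiking): (26, 17) - no unilateral deviation beneficial
(Shopping, Shopping): (17, 26) - no unilateral deviation beneficial
Mixed NE: P1 plays Hiking with p = 0.6047, P2 plays Hiking with q = 0.3953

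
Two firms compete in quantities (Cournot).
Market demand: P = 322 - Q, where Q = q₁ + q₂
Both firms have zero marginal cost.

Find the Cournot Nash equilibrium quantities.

q₁* = q₂* = 107.33; P* = 107.33

Work:
Profit: π_i = P·q_i = (a - q_i - q_j)·q_i
FOC: ∂π_i/∂q_i = a - 2q_i - q_j = 0
Reaction function: q_i = (322 - q_j)/2
Symmetry: q* = 322/3 = 107.33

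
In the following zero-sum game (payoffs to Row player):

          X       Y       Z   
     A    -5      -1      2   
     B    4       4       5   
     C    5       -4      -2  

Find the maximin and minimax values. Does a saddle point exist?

Maximin = 4, Minimax = 4, Saddle: True

Work:
Row minimums: [-5, 4, -4] → maximin = 4
Column maximums: [5, 4, 5] → minimax = 4
Saddle point exists! Game value = 4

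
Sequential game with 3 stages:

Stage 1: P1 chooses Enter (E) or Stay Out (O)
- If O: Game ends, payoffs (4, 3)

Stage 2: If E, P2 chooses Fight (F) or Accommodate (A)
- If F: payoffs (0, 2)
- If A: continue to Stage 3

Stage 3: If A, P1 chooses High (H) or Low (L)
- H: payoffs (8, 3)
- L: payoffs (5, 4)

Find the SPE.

SPE: (E, A, H); Outcome (8, 3)

Work:
Stage 3: P1 chooses H (8 vs 5)
Stage 2: P2: F->2, A->3 (anticipating H). Choose A
Stage 1: P1: O->4, E->8 (anticipating A, H). Choose E
SPE path: E -> A -> H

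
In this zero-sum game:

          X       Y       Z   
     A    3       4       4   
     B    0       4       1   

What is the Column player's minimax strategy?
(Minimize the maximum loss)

Column should play X, value = 3

Work:
Column player minimizes Row's maximum payoff:
Column X: max payoff to Row = 3
Column Y: max payoff to Row = 4
Column Z: max payoff to Row = 4
Minimum is 3, achieved by column X.
Minimax strategy: X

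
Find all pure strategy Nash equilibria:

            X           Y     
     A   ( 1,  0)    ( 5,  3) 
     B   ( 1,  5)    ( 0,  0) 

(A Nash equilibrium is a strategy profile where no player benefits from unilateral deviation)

Nash equilibrium: (A, Y), (B, X)

Work:
Best responses:
  P1 vs X: payoffs [1, 1] → best response A/B (payoff 1)
  P1 vs Y: payoffs [5, 0] → best response A (payoff 5)
  P2 vs A: payoffs [0, 3] → best response Y (payoff 3)
  P2 vs B: payoffs [5, 0] → best response X (payoff 5)
Mutual best responses: (A,Y), (B,X) → Nash equilibria.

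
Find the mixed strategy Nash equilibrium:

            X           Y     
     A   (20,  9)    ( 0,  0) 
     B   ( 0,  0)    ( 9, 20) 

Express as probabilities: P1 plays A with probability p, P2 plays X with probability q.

p = 0.6897, q = 0.3103

Work:
Find probabilities that make opponent indifferent:
P2 chooses q to make P1 indifferent between A and B
P1 chooses p to make P2 indifferent between X and Y
Mixed NE: P1 plays (A: 0.6897, B: 0.3103), P2 plays (X: 0.3103, Y: 0.6897)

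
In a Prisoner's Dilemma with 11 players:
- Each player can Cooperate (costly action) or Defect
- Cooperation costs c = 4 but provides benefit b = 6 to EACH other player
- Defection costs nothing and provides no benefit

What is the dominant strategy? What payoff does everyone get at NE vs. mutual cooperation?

Dominant: Defect; NE payoff = 0; Coop payoff = 56

Work:
Defect dominates (saves cost c = 4, benefit to others is external)
NE: All defect → everyone gets 0
If all cooperate: each receives (10)×6 - 4 = 56
Social dilemma: 56 > 0 but NE gives 0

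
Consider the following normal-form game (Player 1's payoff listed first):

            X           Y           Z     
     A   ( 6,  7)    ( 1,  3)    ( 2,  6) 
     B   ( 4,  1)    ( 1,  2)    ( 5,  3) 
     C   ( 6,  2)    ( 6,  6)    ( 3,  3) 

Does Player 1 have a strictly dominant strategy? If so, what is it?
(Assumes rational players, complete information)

No strictly dominant strategy exists for Player 1

Work:
A strategy strictly dominates another if it gives a strictly higher payoff against every opponent action. Compare each pair of P1's strategies column-by-column:
  A vs B: [6 vs 4, 1 vs 1, 2 vs 5] → A does not strictly dominate B (column Y: 1 ≤ 1)
  A vs C: [6 vs 6, 1 vs 6, 2 vs 3] → A does not strictly dominate C (column X: 6 ≤ 6)
  B vs A: [4 vs 6, 1 vs 1, 5 vs 2] → B does not strictly dominate A (column X: 4 ≤ 6)
  B vs C: [4 vs 6, 1 vs 6, 5 vs 3] → B does not strictly dominate C (column X: 4 ≤ 6)
  C vs A: [6 vs 6, 6 vs 1, 3 vs 2] → C does not strictly dominate A (column X: 6 ≤ 6)
  C vs B: [6 vs 4, 6 vs 1, 3 vs 5] → C does not strictly dominate B (column Z: 3 ≤ 5)
No single strategy strictly dominates all others → no strictly dominant strategy.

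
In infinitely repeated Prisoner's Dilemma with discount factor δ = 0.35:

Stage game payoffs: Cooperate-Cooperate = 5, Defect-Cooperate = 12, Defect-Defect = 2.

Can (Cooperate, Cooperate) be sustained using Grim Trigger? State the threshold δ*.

δ* = 0.7; since δ = 0.35 < 0.7, cooperation cannot be sustained

Work:
For Grim Trigger:
Cooperate forever: 5/(1-δ)
Defect then punished: 12 + 2·δ/(1-δ)
Need: 5/(1-δ) ≥ 12 + 2·δ/(1-δ)
Solving: δ ≥ (T-R)/(T-P) = (12-5)/(12-2) = 0.7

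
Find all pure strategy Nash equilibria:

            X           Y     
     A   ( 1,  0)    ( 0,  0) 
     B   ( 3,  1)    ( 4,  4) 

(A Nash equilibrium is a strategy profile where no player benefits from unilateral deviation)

Nash equilibrium: (B, Y)

Work:
Best responses:
  P1 vs X: payoffs [1, 3] → best response B (payoff 3)
  P1 vs Y: payoffs [0, 4] → best response B (payoff 4)
  P2 vs A: payoffs [0, 0] → best response X/Y (payoff 0)
  P2 vs B: payoffs [1, 4] → best response Y (payoff 4)
Mutual best responses: (B,Y) → Nash equilibria.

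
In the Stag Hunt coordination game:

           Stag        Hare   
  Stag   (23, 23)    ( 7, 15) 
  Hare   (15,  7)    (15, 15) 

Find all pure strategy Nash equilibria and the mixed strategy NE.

Pure NE: (Stag, Stag) and (Hare, Hare); Mixed NE: p = 0.5, q = 0.5

Work:
Check pure NE:
(Stag, Stag): (23, 23) - no unilateral deviation beneficial
(Hare, Hare): (15, 15) - no unilateral deviation beneficial
Mixed NE: P1 plays Stag with p = 0.5, P2 plays Stag with q = 0.5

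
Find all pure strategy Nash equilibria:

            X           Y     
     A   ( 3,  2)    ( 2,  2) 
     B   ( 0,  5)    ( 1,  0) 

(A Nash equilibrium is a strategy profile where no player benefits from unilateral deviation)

Nash equilibrium: (A, X), (A, Y)

Work:
Best responses:
  P1 vs X: payoffs [3, 0] → best response A (payoff 3)
  P1 vs Y: payoffs [2, 1] → best response A (payoff 2)
  P2 vs A: payoffs [2, 2] → best response X/Y (payoff 2)
  P2 vs B: payoffs [5, 0] → best response X (payoff 5)
Mutual best responses: (A,X), (A,Y) → Nash equilibria.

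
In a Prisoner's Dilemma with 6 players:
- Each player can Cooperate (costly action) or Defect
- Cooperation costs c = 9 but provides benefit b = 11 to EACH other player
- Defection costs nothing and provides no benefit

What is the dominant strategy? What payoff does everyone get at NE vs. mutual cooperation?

Dominant: Defect; NE payoff = 0; Coop payoff = 46

Work:
Defect dominates (saves cost c = 9, benefit to others is external)
NE: All defect → everyone gets 0
If all cooperate: each receives (5)×11 - 9 = 46
Social dilemma: 46 > 0 but NE gives 0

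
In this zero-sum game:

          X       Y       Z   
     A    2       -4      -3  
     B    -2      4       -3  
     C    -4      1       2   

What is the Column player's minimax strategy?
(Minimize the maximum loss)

Column should play X or Z (all achieve the minimum), value = 2

Work:
Column player minimizes Row's maximum payoff:
Column X: max payoff to Row = 2
Column Y: max payoff to Row = 4
Column Z: max payoff to Row = 2
Minimum is 2, achieved by columns X, Z (tied).
Each of X or Z is a minimax strategy.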